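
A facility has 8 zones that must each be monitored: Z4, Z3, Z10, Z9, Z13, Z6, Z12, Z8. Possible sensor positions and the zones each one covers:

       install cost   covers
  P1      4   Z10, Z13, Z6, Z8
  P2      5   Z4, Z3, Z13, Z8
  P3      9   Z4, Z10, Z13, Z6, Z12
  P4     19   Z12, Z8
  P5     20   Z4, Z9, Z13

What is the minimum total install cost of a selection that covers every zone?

P2, P3, P5 cover every zone at install cost 5 + 9 + 20 = 34.
Any cover uses at least 3 sensor positions; among all covering selections none totals below 34.
Greedy by coverage-per-install cost would pick P1, P2, P3, P5 for 38 — worse than the optimum 34.

34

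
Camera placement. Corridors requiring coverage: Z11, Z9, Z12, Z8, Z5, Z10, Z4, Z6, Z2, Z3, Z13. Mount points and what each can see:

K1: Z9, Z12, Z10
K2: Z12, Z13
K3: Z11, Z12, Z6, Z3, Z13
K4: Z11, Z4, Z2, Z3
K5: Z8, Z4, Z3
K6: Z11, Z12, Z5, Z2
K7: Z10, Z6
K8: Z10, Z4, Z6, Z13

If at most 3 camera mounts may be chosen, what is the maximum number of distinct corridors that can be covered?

10

Choosing K5, K6, K8 covers {Z11, Z12, Z8, Z5, Z10, Z4, Z6, Z2, Z3, Z13} — 10 corridors.
No choice of 3 camera mounts does better; here Z9 is left uncovered.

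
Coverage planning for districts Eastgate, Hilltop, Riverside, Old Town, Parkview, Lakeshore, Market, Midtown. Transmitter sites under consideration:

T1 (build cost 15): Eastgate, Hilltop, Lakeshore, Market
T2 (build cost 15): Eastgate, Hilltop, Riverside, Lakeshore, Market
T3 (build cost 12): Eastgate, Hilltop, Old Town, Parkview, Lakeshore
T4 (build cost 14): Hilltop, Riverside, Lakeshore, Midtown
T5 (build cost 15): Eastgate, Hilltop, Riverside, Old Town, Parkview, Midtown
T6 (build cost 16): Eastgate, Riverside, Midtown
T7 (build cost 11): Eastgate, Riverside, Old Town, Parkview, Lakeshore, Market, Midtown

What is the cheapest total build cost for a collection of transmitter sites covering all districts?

T3, T7 cover every district at build cost 12 + 11 = 23.
Any cover uses at least 2 transmitter sites; among all covering selections none totals below 23.

23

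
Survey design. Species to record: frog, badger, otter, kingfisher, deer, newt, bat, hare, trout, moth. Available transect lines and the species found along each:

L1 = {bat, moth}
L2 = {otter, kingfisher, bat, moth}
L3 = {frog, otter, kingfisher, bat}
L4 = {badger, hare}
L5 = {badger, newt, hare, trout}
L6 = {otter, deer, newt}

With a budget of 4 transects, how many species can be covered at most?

10

Choosing L1, L3, L5, L6 covers {frog, badger, otter, kingfisher, deer, newt, bat, hare, trout, moth} — 10 species.
That is all 10 species.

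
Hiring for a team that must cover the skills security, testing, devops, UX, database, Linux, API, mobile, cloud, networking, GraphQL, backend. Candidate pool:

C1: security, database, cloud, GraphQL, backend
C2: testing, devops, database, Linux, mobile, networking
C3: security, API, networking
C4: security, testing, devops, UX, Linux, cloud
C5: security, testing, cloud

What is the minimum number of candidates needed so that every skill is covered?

4

C1, C2, C3, C4 together cover {security, testing, devops, UX, database, Linux, API, mobile, cloud, networking, GraphQL, backend} — every skill.
No 3 of the 5 candidates cover everything (all 10 triples fall short), so 4 is minimum.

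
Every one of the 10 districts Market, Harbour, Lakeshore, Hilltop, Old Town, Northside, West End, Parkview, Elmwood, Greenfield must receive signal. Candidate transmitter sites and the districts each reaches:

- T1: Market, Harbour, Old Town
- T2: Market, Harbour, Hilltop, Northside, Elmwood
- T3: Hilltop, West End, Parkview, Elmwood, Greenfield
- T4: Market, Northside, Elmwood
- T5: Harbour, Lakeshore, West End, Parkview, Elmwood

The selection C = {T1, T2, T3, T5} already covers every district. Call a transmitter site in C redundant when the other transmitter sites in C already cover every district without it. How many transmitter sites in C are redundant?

Drop T1: Old Town uncovered — not redundant.
Drop T2: Northside uncovered — not redundant.
Drop T3: Greenfield uncovered — not redundant.
Drop T5: Lakeshore uncovered — not redundant.
None of the transmitter sites in C is redundant.

0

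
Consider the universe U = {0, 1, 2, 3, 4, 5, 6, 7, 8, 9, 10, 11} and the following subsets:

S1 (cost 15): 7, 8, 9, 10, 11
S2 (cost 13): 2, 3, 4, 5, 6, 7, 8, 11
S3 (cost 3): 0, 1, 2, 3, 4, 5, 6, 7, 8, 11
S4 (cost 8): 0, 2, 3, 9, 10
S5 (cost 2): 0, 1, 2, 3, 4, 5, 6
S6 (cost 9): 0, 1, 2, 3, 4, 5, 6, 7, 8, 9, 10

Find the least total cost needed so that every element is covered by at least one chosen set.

11

S3, S4 cover every element at cost 3 + 8 = 11.
Any cover uses at least 2 sets; among all covering selections none totals below 11.
Greedy by coverage-per-cost would pick S5, S3, S4 for 13 — worse than the optimum 11.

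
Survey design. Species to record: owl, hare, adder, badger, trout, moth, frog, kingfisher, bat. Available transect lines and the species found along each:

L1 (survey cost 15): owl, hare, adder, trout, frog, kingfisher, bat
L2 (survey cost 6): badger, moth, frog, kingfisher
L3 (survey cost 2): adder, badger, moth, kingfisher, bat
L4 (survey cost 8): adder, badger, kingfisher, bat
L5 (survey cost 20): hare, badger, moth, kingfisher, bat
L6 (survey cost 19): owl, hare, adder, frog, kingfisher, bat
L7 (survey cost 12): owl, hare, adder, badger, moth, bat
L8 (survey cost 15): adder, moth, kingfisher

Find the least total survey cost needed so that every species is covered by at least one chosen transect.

17

L1, L3 cover every species at survey cost 15 + 2 = 17.
Any cover uses at least 2 transects; among all covering selections none totals below 17.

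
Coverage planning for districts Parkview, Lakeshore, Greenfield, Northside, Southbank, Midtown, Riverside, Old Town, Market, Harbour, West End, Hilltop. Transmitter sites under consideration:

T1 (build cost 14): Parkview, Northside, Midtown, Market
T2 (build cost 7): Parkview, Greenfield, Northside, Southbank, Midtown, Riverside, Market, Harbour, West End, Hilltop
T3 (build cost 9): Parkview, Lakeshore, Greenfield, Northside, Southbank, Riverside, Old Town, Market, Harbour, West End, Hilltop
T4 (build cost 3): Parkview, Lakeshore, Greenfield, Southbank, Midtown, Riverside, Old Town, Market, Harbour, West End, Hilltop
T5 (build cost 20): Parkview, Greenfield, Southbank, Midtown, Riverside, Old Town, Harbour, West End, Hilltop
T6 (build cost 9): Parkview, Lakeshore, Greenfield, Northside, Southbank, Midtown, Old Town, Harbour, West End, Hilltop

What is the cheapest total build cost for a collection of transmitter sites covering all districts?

10

T2, T4 cover every district at build cost 7 + 3 = 10.
Any cover uses at least 2 transmitter sites; among all covering selections none totals below 10.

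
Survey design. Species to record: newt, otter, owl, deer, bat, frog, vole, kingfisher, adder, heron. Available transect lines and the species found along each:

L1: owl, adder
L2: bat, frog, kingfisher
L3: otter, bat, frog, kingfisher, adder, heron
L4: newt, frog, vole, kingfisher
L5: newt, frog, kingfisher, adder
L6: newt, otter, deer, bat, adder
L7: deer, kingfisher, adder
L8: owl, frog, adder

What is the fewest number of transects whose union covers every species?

4

L1, L3, L4, L6 together cover {newt, otter, owl, deer, bat, frog, vole, kingfisher, adder, heron} — every species.
No 3 of the 8 transects cover everything (all 56 triples fall short), so 4 is minimum.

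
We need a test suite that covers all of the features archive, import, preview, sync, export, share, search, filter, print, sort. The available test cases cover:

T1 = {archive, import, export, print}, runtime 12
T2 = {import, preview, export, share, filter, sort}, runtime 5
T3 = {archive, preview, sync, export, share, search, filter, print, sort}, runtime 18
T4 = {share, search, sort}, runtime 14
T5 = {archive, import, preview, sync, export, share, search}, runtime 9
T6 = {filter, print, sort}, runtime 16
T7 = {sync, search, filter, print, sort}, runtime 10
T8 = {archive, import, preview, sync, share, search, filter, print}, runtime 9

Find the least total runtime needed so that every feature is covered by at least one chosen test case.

T2, T8 cover every feature at runtime 5 + 9 = 14.
Any cover uses at least 2 test cases; among all covering selections none totals below 14.

14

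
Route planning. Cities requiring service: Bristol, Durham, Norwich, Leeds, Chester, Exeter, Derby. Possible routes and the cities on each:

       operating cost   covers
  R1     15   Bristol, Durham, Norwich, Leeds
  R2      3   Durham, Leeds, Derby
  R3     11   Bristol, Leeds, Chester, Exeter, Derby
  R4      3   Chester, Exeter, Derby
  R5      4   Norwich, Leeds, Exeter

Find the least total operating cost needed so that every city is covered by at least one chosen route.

R1, R4 cover every city at operating cost 15 + 3 = 18.
Any cover uses at least 2 routes; among all covering selections none totals below 18.

18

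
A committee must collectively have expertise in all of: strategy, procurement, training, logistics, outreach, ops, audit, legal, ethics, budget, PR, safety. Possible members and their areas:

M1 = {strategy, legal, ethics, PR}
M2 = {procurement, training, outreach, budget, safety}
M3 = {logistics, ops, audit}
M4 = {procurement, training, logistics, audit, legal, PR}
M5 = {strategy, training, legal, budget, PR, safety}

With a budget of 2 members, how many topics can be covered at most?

Choosing M1, M2 covers {strategy, procurement, training, outreach, legal, ethics, budget, PR, safety} — 9 topics.
No choice of 2 members does better; here logistics, ops, audit are left uncovered.

9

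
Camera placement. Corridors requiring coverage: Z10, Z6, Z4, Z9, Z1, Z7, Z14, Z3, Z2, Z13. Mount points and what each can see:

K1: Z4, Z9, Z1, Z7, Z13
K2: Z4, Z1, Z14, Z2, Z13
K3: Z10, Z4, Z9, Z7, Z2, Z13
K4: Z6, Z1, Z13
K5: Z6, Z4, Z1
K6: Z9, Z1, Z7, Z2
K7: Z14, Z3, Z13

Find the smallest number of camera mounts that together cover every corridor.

3

K3, K4, K7 together cover {Z10, Z6, Z4, Z9, Z1, Z7, Z14, Z3, Z2, Z13} — every corridor.
No 2 of the 7 camera mounts cover everything (all 21 pairs fall short), so 3 is minimum.
Greedy (largest uncovered first) would take K3, K2, K4, K7 — 4 camera mounts — but 3 suffice.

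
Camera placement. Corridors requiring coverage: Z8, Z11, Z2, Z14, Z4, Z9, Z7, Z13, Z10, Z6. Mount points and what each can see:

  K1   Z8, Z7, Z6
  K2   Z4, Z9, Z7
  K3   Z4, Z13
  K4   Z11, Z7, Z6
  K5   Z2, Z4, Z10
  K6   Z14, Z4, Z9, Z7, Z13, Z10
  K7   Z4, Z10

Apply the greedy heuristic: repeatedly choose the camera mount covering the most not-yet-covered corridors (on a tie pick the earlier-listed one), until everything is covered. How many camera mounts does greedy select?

4

Pick 1: K6 covers 6 new corridors (Z14, Z4, Z9, Z7, Z13, Z10).
Pick 2: K1 covers 2 new corridors (Z8, Z6).
Pick 3: K4 covers 1 new corridors (Z11).
Pick 4: K5 covers 1 new corridors (Z2).
Greedy uses 4 camera mounts.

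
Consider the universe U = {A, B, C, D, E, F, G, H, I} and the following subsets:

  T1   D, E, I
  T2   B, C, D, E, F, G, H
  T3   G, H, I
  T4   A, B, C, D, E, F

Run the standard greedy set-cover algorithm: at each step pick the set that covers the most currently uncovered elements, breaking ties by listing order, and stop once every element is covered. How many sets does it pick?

Pick 1: T2 covers 7 new elements (B, C, D, E, F, G, H).
Pick 2: T1 covers 1 new elements (I).
Pick 3: T4 covers 1 new elements (A).
Greedy uses 3 sets. (The true minimum is 2.)

3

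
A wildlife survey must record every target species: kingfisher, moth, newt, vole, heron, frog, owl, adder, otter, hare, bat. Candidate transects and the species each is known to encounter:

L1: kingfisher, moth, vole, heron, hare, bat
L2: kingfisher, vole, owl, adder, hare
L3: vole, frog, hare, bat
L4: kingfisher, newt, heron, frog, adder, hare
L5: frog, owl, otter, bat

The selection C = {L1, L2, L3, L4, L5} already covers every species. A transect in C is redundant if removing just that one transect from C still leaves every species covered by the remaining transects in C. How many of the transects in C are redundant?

Drop L1: moth uncovered — not redundant.
Drop L2: the rest still cover every species — redundant.
Drop L3: the rest still cover every species — redundant.
Drop L4: newt uncovered — not redundant.
Drop L5: otter uncovered — not redundant.
2 redundant: L2, L3.

2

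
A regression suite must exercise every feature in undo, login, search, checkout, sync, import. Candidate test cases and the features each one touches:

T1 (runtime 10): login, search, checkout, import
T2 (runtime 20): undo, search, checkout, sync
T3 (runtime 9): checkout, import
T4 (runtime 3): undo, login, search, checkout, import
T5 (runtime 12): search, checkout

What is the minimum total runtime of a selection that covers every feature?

T2, T4 cover every feature at runtime 20 + 3 = 23.
Any cover uses at least 2 test cases; among all covering selections none totals below 23.

23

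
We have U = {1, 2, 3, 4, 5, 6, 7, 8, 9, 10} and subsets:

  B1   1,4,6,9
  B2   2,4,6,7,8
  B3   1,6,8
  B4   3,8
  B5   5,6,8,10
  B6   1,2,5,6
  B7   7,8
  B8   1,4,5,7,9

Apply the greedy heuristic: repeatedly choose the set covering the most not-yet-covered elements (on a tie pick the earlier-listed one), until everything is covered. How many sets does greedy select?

Pick 1: B2 covers 5 new elements (2, 4, 6, 7, 8).
Pick 2: B8 covers 3 new elements (1, 5, 9).
Pick 3: B4 covers 1 new elements (3).
Pick 4: B5 covers 1 new elements (10).
Greedy uses 4 sets.

4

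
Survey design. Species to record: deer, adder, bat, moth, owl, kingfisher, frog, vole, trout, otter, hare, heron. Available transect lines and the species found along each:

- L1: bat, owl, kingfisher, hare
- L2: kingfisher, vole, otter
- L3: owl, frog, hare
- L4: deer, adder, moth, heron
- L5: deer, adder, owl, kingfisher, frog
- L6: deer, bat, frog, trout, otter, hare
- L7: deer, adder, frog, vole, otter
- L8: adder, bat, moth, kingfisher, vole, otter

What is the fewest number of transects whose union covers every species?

4

L1, L2, L4, L6 together cover {deer, adder, bat, moth, owl, kingfisher, frog, vole, trout, otter, hare, heron} — every species.
No 3 of the 8 transects cover everything (all 56 triples fall short), so 4 is minimum.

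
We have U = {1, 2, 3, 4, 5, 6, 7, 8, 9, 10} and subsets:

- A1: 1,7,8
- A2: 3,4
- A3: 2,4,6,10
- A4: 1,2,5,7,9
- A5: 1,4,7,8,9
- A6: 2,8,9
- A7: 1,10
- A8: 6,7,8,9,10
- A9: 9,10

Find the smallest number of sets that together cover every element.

A2, A4, A8 together cover {1, 2, 3, 4, 5, 6, 7, 8, 9, 10} — every element.
No 2 of the 9 sets cover everything (all 36 pairs fall short), so 3 is minimum.

3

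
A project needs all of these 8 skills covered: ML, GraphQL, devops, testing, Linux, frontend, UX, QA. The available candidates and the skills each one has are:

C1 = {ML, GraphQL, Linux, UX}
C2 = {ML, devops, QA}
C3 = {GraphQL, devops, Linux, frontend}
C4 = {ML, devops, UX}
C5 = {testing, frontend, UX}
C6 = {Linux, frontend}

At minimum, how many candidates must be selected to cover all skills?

3

C1, C2, C5 together cover {ML, GraphQL, devops, testing, Linux, frontend, UX, QA} — every skill.
No 2 of the 6 candidates cover everything (all 15 pairs fall short), so 3 is minimum.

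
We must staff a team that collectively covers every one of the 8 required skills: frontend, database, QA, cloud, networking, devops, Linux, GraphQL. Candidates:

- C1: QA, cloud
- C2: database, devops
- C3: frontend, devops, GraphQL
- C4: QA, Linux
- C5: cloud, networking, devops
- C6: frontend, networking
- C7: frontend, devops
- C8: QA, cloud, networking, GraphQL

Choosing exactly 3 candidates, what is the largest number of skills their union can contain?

7

Choosing C2, C3, C8 covers {frontend, database, QA, cloud, networking, devops, GraphQL} — 7 skills.
No choice of 3 candidates does better; here Linux is left uncovered.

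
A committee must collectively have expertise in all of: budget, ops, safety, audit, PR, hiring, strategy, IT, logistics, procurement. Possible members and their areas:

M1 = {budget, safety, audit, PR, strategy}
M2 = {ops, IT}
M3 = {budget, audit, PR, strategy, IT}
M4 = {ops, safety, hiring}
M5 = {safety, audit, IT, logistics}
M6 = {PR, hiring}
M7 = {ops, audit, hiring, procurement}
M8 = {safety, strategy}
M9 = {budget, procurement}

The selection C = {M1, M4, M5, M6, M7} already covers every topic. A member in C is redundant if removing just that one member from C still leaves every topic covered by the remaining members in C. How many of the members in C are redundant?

Drop M1: budget, strategy uncovered — not redundant.
Drop M4: the rest still cover every topic — redundant.
Drop M5: IT, logistics uncovered — not redundant.
Drop M6: the rest still cover every topic — redundant.
Drop M7: procurement uncovered — not redundant.
2 redundant: M4, M6.

2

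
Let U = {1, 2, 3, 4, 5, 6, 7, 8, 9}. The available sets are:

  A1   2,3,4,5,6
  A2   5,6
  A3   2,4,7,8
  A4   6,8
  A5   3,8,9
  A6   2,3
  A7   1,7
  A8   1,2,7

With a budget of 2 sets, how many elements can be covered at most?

Choosing A1, A3 covers {2, 3, 4, 5, 6, 7, 8} — 7 elements.
No choice of 2 sets does better; here 1, 9 are left uncovered.

7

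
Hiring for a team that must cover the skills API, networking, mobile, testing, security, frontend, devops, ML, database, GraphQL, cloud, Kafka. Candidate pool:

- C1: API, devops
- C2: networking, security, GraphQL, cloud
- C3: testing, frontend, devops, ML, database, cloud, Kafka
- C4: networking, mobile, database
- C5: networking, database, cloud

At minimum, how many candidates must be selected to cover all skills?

4

C1, C2, C3, C4 together cover {API, networking, mobile, testing, security, frontend, devops, ML, database, GraphQL, cloud, Kafka} — every skill.
No 3 of the 5 candidates cover everything (all 10 triples fall short), so 4 is minimum.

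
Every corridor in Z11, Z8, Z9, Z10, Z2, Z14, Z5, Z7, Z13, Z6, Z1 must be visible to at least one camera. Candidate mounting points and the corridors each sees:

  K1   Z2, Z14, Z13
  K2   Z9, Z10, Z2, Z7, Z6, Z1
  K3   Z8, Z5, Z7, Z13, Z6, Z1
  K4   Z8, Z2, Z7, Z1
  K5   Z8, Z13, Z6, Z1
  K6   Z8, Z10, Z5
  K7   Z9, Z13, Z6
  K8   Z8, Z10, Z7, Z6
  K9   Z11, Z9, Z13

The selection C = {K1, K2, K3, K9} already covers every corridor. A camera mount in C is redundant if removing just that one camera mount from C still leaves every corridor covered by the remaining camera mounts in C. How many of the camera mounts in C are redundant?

0

Drop K1: Z14 uncovered — not redundant.
Drop K2: Z10 uncovered — not redundant.
Drop K3: Z8, Z5 uncovered — not redundant.
Drop K9: Z11 uncovered — not redundant.
None of the camera mounts in C is redundant.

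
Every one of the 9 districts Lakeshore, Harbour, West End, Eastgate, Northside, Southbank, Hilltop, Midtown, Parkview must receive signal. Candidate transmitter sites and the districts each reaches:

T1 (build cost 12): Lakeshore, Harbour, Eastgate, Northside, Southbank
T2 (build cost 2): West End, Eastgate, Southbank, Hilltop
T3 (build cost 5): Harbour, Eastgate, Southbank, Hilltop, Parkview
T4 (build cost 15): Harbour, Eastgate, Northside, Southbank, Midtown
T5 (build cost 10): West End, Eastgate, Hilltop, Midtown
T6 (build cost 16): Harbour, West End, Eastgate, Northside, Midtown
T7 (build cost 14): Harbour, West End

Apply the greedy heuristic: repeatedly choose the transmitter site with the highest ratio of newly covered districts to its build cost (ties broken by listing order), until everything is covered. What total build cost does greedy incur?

29

Pick 1: T2 adds 4 new (West End, Eastgate, Southbank, Hilltop) at build cost 2 (ratio 4/2).
Pick 2: T3 adds 2 new (Harbour, Parkview) at build cost 5 (ratio 2/5).
Pick 3: T1 adds 2 new (Lakeshore, Northside) at build cost 12 (ratio 2/12).
Pick 4: T5 adds 1 new (Midtown) at build cost 10 (ratio 1/10).
Greedy total build cost: 2 + 5 + 12 + 10 = 29. (The true optimum is 27, so greedy overshoots here.)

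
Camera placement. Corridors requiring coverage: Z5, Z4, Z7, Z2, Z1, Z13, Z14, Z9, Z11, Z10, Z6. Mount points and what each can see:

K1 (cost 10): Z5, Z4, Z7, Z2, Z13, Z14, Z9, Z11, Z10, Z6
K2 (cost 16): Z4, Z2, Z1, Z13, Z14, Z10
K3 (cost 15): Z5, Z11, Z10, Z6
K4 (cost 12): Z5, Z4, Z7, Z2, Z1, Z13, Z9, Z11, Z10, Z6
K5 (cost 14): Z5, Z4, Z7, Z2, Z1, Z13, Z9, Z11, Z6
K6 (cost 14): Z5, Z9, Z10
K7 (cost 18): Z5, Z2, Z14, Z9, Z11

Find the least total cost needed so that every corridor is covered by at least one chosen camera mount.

22

K1, K4 cover every corridor at cost 10 + 12 = 22.
Any cover uses at least 2 camera mounts; among all covering selections none totals below 22.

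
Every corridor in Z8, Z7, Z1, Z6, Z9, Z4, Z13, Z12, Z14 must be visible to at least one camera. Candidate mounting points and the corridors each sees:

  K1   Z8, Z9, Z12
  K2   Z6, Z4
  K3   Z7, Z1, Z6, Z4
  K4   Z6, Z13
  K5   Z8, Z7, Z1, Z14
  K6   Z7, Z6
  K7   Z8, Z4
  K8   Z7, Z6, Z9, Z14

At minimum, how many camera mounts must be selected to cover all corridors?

K1, K2, K4, K5 together cover {Z8, Z7, Z1, Z6, Z9, Z4, Z13, Z12, Z14} — every corridor.
No 3 of the 8 camera mounts cover everything (all 56 triples fall short), so 4 is minimum.

4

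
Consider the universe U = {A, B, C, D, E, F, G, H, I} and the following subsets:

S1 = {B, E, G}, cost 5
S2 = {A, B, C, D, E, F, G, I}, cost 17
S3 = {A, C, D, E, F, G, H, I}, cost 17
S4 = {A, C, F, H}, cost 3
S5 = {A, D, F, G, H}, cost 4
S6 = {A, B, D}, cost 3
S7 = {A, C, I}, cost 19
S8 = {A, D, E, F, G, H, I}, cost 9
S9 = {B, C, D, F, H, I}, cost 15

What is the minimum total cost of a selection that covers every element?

S4, S6, S8 cover every element at cost 3 + 3 + 9 = 15.
Any cover uses at least 2 sets; among all covering selections none totals below 15.
Greedy by coverage-per-cost would pick S4, S6, S1, S8 for 20 — worse than the optimum 15.

15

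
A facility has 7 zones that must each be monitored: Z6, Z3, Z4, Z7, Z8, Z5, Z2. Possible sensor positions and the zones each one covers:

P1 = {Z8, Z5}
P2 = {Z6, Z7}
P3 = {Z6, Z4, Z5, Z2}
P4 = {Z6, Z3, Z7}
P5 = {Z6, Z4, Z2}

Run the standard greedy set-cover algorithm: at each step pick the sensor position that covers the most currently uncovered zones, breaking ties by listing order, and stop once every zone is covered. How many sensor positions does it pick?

3

Pick 1: P3 covers 4 new zones (Z6, Z4, Z5, Z2).
Pick 2: P4 covers 2 new zones (Z3, Z7).
Pick 3: P1 covers 1 new zones (Z8).
Greedy uses 3 sensor positions.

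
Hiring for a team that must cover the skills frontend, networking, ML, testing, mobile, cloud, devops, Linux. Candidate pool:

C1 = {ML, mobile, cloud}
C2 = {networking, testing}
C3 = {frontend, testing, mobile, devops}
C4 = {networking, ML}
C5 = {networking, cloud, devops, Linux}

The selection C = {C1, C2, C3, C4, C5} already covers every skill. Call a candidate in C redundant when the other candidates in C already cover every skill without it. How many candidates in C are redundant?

3

Drop C1: the rest still cover every skill — redundant.
Drop C2: the rest still cover every skill — redundant.
Drop C3: frontend uncovered — not redundant.
Drop C4: the rest still cover every skill — redundant.
Drop C5: Linux uncovered — not redundant.
3 redundant: C1, C2, C4.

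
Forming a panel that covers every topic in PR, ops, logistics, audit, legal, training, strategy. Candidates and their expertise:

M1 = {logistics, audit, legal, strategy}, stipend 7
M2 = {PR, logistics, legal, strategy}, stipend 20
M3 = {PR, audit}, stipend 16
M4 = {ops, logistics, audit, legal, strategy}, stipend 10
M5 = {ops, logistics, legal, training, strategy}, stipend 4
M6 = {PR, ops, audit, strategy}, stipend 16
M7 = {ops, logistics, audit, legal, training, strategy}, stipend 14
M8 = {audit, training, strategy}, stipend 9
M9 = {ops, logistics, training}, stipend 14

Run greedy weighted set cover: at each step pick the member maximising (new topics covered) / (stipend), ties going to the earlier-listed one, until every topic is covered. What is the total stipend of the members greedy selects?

Pick 1: M5 adds 5 new (ops, logistics, legal, training, strategy) at stipend 4 (ratio 5/4).
Pick 2: M1 adds 1 new (audit) at stipend 7 (ratio 1/7).
Pick 3: M3 adds 1 new (PR) at stipend 16 (ratio 1/16).
Greedy total stipend: 4 + 7 + 16 = 27. (The true optimum is 20, so greedy overshoots here.)

27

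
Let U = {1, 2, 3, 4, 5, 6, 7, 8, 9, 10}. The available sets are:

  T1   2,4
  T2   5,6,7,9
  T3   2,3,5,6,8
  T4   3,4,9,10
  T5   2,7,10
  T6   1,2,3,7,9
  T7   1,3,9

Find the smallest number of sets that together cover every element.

3

T3, T4, T6 together cover {1, 2, 3, 4, 5, 6, 7, 8, 9, 10} — every element.
No 2 of the 7 sets cover everything (all 21 pairs fall short), so 3 is minimum.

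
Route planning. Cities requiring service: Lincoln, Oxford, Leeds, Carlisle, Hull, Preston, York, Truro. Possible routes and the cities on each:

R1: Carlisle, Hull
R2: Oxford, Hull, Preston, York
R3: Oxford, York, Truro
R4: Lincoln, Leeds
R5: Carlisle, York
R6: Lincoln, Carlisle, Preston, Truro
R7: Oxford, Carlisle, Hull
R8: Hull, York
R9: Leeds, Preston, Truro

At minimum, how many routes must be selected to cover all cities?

3

R2, R4, R6 together cover {Lincoln, Oxford, Leeds, Carlisle, Hull, Preston, York, Truro} — every city.
No 2 of the 9 routes cover everything (all 36 pairs fall short), so 3 is minimum.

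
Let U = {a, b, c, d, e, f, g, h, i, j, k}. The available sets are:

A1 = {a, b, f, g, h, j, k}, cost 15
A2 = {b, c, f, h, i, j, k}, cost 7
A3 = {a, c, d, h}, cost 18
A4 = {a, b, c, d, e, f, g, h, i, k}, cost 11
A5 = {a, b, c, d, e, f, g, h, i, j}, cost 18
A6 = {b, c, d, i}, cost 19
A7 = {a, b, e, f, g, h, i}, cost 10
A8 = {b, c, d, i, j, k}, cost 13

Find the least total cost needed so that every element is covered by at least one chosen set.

A2, A4 cover every element at cost 7 + 11 = 18.
Any cover uses at least 2 sets; among all covering selections none totals below 18.

18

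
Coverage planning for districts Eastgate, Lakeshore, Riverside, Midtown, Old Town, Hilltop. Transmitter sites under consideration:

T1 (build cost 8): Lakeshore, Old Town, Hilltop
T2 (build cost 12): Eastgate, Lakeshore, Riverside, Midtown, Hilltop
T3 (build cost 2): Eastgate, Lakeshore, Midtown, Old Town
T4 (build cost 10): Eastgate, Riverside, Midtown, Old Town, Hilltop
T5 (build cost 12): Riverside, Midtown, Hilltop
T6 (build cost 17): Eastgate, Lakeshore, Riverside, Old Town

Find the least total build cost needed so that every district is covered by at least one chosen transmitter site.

12

T3, T4 cover every district at build cost 2 + 10 = 12.
Any cover uses at least 2 transmitter sites; among all covering selections none totals below 12.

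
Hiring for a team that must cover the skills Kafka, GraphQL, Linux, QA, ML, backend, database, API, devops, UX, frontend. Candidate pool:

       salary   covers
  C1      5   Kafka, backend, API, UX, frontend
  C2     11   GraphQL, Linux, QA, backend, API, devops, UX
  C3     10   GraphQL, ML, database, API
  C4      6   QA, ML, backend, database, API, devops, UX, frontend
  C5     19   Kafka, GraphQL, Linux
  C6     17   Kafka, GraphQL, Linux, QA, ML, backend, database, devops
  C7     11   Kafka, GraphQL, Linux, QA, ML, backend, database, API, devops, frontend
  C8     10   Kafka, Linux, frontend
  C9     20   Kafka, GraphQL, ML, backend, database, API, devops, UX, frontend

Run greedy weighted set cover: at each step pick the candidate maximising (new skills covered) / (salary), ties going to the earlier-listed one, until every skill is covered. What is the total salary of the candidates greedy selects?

Pick 1: C4 adds 8 new (QA, ML, backend, database, API, devops, UX, frontend) at salary 6 (ratio 8/6).
Pick 2: C7 adds 3 new (Kafka, GraphQL, Linux) at salary 11 (ratio 3/11).
Greedy total salary: 6 + 11 = 17. (The true optimum is 16, so greedy overshoots here.)

17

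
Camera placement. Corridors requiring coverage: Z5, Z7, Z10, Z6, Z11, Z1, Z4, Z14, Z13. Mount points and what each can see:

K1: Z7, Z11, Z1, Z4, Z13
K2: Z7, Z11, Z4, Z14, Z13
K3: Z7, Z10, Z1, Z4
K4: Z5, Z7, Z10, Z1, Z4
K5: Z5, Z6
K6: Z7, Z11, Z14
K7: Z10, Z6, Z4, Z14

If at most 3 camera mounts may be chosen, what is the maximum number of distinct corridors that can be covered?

9

Choosing K1, K4, K7 covers {Z5, Z7, Z10, Z6, Z11, Z1, Z4, Z14, Z13} — 9 corridors.
That is all 9 corridors.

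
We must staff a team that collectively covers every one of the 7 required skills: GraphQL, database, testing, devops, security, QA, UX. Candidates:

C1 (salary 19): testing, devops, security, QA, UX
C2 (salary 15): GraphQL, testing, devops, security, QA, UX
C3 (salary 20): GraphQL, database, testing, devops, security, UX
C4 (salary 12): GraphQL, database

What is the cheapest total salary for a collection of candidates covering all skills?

C2, C4 cover every skill at salary 15 + 12 = 27.
Any cover uses at least 2 candidates; among all covering selections none totals below 27.

27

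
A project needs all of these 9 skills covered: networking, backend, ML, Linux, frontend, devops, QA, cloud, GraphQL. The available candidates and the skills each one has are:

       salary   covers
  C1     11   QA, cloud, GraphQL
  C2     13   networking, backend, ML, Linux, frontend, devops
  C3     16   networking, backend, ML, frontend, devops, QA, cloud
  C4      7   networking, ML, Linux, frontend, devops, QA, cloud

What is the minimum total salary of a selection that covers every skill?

C1, C2 cover every skill at salary 11 + 13 = 24.
Any cover uses at least 2 candidates; among all covering selections none totals below 24.

24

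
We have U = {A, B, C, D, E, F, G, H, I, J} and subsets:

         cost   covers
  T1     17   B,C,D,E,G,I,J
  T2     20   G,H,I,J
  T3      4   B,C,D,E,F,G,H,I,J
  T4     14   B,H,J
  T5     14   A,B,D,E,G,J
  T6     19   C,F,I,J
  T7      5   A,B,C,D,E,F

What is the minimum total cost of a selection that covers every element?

T3, T7 cover every element at cost 4 + 5 = 9.
Any cover uses at least 2 sets; among all covering selections none totals below 9.

9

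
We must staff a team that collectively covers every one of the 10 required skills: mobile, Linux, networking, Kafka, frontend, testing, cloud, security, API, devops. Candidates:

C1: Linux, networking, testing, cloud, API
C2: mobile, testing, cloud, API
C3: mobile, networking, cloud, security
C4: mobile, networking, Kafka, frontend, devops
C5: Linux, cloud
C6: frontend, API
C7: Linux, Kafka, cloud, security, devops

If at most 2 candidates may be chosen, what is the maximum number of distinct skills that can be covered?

Choosing C1, C4 covers {mobile, Linux, networking, Kafka, frontend, testing, cloud, API, devops} — 9 skills.
No choice of 2 candidates does better; here security is left uncovered.

9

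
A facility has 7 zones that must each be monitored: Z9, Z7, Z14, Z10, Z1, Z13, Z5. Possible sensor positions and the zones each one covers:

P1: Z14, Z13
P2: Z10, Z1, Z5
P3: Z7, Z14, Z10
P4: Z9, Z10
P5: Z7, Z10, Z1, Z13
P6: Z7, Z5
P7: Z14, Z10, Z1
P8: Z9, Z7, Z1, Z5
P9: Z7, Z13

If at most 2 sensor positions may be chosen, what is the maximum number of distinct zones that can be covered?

6

Choosing P1, P8 covers {Z9, Z7, Z14, Z1, Z13, Z5} — 6 zones.
No choice of 2 sensor positions does better; here Z10 is left uncovered.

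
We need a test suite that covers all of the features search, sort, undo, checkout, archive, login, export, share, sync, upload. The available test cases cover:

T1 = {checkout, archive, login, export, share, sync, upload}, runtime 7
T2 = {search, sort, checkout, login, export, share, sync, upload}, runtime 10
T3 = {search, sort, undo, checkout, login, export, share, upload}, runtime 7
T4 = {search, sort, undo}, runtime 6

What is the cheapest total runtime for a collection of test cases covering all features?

13

T1, T4 cover every feature at runtime 7 + 6 = 13.
Any cover uses at least 2 test cases; among all covering selections none totals below 13.
Greedy by coverage-per-runtime would pick T3, T1 for 14 — worse than the optimum 13.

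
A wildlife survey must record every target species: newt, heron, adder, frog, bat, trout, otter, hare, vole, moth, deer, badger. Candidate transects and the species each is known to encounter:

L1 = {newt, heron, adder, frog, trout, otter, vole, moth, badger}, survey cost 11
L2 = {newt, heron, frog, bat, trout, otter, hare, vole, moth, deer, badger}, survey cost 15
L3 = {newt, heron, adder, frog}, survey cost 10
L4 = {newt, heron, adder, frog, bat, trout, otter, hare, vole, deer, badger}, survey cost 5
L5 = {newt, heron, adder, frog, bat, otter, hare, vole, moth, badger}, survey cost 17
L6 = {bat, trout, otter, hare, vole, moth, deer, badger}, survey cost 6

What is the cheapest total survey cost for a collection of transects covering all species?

11

L4, L6 cover every species at survey cost 5 + 6 = 11.
Any cover uses at least 2 transects; among all covering selections none totals below 11.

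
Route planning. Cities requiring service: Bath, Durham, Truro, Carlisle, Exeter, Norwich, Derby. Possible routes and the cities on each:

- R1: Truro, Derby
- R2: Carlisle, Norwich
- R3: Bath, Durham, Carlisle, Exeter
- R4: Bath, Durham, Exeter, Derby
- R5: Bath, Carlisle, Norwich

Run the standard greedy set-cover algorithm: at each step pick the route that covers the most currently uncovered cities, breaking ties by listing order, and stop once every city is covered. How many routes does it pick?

Pick 1: R3 covers 4 new cities (Bath, Durham, Carlisle, Exeter).
Pick 2: R1 covers 2 new cities (Truro, Derby).
Pick 3: R2 covers 1 new cities (Norwich).
Greedy uses 3 routes.

3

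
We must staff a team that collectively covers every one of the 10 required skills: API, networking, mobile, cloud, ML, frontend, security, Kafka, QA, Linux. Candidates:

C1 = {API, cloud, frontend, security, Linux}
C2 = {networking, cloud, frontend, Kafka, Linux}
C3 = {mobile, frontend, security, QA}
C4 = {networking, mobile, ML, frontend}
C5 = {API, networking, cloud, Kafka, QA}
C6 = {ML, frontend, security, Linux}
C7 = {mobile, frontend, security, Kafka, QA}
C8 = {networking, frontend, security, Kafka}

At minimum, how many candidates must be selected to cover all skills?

3

C1, C4, C5 together cover {API, networking, mobile, cloud, ML, frontend, security, Kafka, QA, Linux} — every skill.
No 2 of the 8 candidates cover everything (all 28 pairs fall short), so 3 is minimum.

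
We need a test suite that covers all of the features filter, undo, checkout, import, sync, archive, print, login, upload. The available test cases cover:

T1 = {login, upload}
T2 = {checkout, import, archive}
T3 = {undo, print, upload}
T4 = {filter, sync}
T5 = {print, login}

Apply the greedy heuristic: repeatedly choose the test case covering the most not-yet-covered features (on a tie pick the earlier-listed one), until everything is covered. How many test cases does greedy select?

Pick 1: T2 covers 3 new features (checkout, import, archive).
Pick 2: T3 covers 3 new features (undo, print, upload).
Pick 3: T4 covers 2 new features (filter, sync).
Pick 4: T1 covers 1 new features (login).
Greedy uses 4 test cases.

4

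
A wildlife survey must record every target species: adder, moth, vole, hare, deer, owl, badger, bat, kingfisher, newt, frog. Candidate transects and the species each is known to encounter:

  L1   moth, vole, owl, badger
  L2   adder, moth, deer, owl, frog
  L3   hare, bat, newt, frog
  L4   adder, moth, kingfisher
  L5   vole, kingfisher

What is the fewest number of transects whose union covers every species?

L1, L2, L3, L4 together cover {adder, moth, vole, hare, deer, owl, badger, bat, kingfisher, newt, frog} — every species.
No 3 of the 5 transects cover everything (all 10 triples fall short), so 4 is minimum.

4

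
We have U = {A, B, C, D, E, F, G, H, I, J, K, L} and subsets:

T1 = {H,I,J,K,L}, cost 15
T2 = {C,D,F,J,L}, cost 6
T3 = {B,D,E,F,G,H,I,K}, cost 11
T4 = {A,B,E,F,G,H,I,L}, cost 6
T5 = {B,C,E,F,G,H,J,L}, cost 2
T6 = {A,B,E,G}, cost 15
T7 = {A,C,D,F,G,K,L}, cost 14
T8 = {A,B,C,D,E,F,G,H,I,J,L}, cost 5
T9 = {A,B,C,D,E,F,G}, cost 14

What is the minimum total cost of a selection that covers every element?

T3, T8 cover every element at cost 11 + 5 = 16.
Any cover uses at least 2 sets; among all covering selections none totals below 16.
Greedy by coverage-per-cost would pick T5, T8, T3 for 18 — worse than the optimum 16.

16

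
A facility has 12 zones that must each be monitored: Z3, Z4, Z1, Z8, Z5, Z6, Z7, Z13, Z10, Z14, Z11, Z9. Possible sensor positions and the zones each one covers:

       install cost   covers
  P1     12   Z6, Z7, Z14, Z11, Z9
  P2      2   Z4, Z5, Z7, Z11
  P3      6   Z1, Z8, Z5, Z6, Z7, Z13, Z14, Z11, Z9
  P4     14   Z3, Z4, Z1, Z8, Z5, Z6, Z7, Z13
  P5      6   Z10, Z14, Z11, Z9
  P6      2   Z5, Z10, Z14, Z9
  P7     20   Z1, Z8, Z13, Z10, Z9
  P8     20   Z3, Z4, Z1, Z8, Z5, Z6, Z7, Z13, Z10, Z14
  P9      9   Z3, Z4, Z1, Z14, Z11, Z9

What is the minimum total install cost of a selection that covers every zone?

17

P3, P6, P9 cover every zone at install cost 6 + 2 + 9 = 17.
Any cover uses at least 2 sensor positions; among all covering selections none totals below 17.
Greedy by coverage-per-install cost would pick P2, P6, P3, P9 for 19 — worse than the optimum 17.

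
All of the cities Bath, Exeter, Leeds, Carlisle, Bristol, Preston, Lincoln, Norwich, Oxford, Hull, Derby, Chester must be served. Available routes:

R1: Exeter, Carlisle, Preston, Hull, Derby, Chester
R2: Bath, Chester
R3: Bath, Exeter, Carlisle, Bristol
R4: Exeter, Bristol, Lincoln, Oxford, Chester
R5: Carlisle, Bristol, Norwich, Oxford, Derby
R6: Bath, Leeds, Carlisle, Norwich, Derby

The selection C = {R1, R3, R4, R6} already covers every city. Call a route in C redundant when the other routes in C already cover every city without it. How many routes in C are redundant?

1

Drop R1: Preston, Hull uncovered — not redundant.
Drop R3: the rest still cover every city — redundant.
Drop R4: Lincoln, Oxford uncovered — not redundant.
Drop R6: Leeds, Norwich uncovered — not redundant.
1 redundant: R3.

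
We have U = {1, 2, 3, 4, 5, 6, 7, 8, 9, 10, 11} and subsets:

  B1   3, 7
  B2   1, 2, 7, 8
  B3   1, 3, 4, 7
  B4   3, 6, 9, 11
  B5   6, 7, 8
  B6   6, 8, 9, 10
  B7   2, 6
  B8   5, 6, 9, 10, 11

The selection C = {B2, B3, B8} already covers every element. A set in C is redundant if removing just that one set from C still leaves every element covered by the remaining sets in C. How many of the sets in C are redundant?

Drop B2: 2, 8 uncovered — not redundant.
Drop B3: 3, 4 uncovered — not redundant.
Drop B8: 5, 6, 9, 10, … uncovered — not redundant.
None of the sets in C is redundant.

0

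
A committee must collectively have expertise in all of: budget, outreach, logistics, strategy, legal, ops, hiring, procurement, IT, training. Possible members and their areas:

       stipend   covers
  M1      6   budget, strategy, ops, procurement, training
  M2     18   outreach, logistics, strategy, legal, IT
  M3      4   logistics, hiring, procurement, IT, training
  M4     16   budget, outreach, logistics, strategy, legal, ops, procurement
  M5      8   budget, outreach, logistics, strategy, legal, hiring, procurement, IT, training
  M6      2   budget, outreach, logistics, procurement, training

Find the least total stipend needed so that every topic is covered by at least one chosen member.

14

M1, M5 cover every topic at stipend 6 + 8 = 14.
Any cover uses at least 2 members; among all covering selections none totals below 14.
Greedy by coverage-per-stipend would pick M6, M3, M1, M5 for 20 — worse than the optimum 14.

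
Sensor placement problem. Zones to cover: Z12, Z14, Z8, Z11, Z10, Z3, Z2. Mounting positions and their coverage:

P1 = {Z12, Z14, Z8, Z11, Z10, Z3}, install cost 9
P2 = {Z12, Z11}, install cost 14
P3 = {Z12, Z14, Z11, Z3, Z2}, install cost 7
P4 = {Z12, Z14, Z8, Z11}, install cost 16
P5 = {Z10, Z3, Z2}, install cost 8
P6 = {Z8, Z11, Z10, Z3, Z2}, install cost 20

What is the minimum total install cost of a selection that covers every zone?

16

P1, P3 cover every zone at install cost 9 + 7 = 16.
Any cover uses at least 2 sensor positions; among all covering selections none totals below 16.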